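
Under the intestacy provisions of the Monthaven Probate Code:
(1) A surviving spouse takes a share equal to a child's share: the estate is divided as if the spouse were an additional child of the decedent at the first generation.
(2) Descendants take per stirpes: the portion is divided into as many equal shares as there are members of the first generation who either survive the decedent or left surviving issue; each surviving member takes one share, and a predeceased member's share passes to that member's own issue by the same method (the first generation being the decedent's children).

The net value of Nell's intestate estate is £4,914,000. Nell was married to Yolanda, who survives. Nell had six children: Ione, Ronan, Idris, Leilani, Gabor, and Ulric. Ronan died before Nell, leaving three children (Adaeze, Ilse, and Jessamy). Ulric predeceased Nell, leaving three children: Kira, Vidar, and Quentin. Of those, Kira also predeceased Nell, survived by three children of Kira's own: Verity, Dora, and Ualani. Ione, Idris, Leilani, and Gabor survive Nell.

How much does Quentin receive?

The spouse counts as an additional share at the children's level, so there are 7 primary shares of £702,000. Yolanda takes one such share (£702,000).
The children's combined portion (£4,212,000) is divided into 6 shares of £702,000: Ione, Idris, Leilani, and Gabor each take £702,000; Ronan's £702,000 share passes to Ronan's issue; Ulric's £702,000 share passes to Ulric's issue.
Ronan's share (£702,000) is divided into 3 shares of £234,000: Adaeze, Ilse, and Jessamy each take £234,000.
Ulric's share (£702,000) is divided into 3 shares of £234,000: Vidar and Quentin each take £234,000; Kira's £234,000 share passes to Kira's issue.
Kira's share (£234,000) is divided into 3 shares of £78,000: Verity, Dora, and Ualani each take £78,000.

Quentin receives £234,000.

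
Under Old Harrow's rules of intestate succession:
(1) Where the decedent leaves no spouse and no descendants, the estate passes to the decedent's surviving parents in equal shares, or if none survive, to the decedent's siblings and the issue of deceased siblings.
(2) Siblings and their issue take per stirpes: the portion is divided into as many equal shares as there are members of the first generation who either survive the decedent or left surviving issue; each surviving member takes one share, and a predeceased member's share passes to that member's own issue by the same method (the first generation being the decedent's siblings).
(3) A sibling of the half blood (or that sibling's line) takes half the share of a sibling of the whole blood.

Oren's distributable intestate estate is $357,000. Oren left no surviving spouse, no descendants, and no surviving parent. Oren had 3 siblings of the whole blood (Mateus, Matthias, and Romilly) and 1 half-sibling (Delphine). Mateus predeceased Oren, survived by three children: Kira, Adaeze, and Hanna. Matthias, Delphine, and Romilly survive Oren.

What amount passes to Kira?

Kira receives $34,000.

The entire $357,000 passes to the siblings and their issue.
Counting each half-blood sibling's line as half a unit, there are 7/2 units in $357,000, so one unit is $102,000. Whole-blood lines (Mateus, Matthias, and Romilly) take $102,000 each; half-blood lines (Delphine) take $51,000 each.
Mateus's share ($102,000) is divided into 3 shares of $34,000: Kira, Adaeze, and Hanna each take $34,000.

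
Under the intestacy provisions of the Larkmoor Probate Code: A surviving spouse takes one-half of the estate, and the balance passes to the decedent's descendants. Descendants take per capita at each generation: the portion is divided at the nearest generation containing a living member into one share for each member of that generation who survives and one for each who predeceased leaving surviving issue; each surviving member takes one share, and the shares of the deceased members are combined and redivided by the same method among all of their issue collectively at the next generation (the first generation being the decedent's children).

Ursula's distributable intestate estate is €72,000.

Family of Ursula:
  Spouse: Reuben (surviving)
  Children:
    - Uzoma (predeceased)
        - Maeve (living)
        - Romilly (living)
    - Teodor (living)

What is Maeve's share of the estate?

Reuben takes one-half of €72,000 = €36,000. The remaining €36,000 passes to the descendants.
The descendants' portion (€36,000) is divided at the children's generation into 2 shares of €18,000. Teodor takes €18,000. The remaining share for the deceased Uzoma (€18,000) is carried to the next generation.
That pool (€18,000) is divided at the grandchildren's generation equally among Maeve and Romilly: €9,000 each.

Maeve receives €9,000.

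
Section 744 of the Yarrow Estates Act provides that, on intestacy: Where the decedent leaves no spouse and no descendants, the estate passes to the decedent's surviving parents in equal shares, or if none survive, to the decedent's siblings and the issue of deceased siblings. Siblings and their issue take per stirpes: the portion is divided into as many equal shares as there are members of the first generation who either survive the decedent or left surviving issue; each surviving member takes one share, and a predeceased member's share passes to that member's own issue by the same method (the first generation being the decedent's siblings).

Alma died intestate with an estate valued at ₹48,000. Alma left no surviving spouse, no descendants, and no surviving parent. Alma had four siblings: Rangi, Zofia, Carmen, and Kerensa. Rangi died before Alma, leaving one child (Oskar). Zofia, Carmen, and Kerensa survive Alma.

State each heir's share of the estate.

The entire ₹48,000 passes to the siblings and their issue.
That amount (₹48,000) is divided into 4 shares of ₹12,000: Zofia, Carmen, and Kerensa each take ₹12,000; Rangi's ₹12,000 share passes to Rangi's issue.
Rangi's share (₹12,000) passes entirely to Oskar.

Oskar: ₹12,000; Zofia: ₹12,000; Carmen: ₹12,000; Kerensa: ₹12,000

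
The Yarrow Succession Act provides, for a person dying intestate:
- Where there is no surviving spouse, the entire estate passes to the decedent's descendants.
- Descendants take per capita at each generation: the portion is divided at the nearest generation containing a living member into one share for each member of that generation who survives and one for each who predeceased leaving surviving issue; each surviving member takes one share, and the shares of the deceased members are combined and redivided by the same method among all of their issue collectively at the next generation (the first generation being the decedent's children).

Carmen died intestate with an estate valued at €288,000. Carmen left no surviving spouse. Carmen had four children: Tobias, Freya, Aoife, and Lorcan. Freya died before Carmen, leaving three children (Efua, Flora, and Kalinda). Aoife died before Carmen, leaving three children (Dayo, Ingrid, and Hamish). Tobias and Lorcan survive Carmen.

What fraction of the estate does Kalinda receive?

The entire €288,000 passes to the descendants.
That amount (€288,000) is divided at the children's generation into 4 shares of €72,000. Tobias and Lorcan each take €72,000. The 2 shares of the deceased (Freya and Aoife) are combined into a pool of €144,000.
That pool (€144,000) is divided at the grandchildren's generation equally among Efua, Flora, Kalinda, Dayo, Ingrid, and Hamish: €24,000 each.

Kalinda receives 1/12 of the estate.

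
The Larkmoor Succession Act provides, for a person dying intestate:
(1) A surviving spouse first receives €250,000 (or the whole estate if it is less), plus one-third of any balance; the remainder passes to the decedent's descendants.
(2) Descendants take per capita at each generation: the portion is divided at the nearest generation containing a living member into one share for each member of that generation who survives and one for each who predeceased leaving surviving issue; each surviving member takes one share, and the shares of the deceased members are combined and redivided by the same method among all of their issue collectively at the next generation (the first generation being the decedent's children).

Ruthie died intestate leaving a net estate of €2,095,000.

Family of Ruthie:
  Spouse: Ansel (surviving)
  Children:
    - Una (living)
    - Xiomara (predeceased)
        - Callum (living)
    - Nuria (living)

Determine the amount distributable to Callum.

Ansel first takes €250,000, leaving a balance of €1,845,000. Ansel then takes one-third of the balance (€615,000), for a total of €865,000. The remaining €1,230,000 passes to the descendants.
The descendants' portion (€1,230,000) is divided at the children's generation into 3 shares of €410,000. Una and Nuria each take €410,000. The remaining share for the deceased Xiomara (€410,000) is carried to the next generation.
That pool (€410,000) passes entirely to Callum, the sole taker at the grandchildren's generation.

Callum receives €410,000.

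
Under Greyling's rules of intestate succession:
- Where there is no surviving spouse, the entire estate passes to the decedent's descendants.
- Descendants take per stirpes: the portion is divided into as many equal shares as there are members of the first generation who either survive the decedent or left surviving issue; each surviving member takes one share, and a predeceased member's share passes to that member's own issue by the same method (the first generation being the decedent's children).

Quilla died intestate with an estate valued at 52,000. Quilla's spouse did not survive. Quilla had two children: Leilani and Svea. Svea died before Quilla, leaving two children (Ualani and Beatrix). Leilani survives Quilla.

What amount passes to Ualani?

The entire 52,000 passes to the descendants.
That amount (52,000) is divided into 2 shares of 26,000: Leilani takes 26,000; Svea's 26,000 share passes to Svea's issue.
Svea's share (26,000) is divided into 2 shares of 13,000: Ualani and Beatrix each take 13,000.

Ualani receives 13,000.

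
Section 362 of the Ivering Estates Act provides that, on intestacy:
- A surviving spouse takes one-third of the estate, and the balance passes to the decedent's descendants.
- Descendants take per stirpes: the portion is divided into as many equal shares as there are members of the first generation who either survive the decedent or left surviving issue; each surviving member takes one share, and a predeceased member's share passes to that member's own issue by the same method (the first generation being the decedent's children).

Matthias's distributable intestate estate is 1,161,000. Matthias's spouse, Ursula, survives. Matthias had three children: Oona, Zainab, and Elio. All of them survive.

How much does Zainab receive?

Ursula takes one-third of 1,161,000 = 387,000. The remaining 774,000 passes to the descendants.
The descendants' portion (774,000) is divided into 3 shares of 258,000: Oona, Zainab, and Elio each take 258,000.

Zainab receives 258,000.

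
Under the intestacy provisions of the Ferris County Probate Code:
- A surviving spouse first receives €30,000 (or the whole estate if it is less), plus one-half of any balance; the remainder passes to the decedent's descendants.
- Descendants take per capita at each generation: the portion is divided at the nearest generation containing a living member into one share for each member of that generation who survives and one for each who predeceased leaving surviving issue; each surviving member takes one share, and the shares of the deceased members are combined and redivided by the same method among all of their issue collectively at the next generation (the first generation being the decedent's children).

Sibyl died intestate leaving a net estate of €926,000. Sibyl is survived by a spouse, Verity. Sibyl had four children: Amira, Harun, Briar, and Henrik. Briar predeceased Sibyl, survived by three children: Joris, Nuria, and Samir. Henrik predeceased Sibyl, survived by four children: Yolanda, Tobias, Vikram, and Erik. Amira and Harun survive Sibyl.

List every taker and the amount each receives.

Verity: €478,000; Amira: €112,000; Harun: €112,000; Joris: €32,000; Nuria: €32,000; Samir: €32,000; Yolanda: €32,000; Tobias: €32,000; Vikram: €32,000; Erik: €32,000

Verity first takes €30,000, leaving a balance of €896,000. Verity then takes one-half of the balance (€448,000), for a total of €478,000. The remaining €448,000 passes to the descendants.
The descendants' portion (€448,000) is divided at the children's generation into 4 shares of €112,000. Amira and Harun each take €112,000. The 2 shares of the deceased (Briar and Henrik) are combined into a pool of €224,000.
That pool (€224,000) is divided at the grandchildren's generation equally among Joris, Nuria, Samir, Yolanda, Tobias, Vikram, and Erik: €32,000 each.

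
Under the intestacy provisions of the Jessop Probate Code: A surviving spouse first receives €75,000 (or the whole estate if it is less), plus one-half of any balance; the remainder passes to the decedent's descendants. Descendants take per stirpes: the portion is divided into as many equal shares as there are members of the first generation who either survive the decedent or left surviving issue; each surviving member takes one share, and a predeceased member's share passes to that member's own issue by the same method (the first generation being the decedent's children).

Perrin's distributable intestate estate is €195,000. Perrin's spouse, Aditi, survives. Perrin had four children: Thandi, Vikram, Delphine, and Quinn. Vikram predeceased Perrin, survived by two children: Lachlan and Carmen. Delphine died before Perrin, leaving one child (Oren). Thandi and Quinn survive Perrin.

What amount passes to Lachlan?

Lachlan receives €7,500.

Aditi first takes €75,000, leaving a balance of €120,000. Aditi then takes one-half of the balance (€60,000), for a total of €135,000. The remaining €60,000 passes to the descendants.
The descendants' portion (€60,000) is divided into 4 shares of €15,000: Thandi and Quinn each take €15,000; Vikram's €15,000 share passes to Vikram's issue; Delphine's €15,000 share passes to Delphine's issue.
Vikram's share (€15,000) is divided into 2 shares of €7,500: Lachlan and Carmen each take €7,500.
Delphine's share (€15,000) passes entirely to Oren.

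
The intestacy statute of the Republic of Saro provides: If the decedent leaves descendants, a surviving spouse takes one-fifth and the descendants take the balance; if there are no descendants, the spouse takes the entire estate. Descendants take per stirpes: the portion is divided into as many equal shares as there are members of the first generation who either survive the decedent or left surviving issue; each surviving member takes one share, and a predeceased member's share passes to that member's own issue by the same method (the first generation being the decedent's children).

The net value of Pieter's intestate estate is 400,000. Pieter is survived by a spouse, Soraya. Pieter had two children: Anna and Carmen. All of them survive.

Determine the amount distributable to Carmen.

Soraya takes one-fifth of 400,000 = 80,000. The remaining 320,000 passes to the descendants.
The descendants' portion (320,000) is divided into 2 shares of 160,000: Anna and Carmen each take 160,000.

Carmen receives 160,000.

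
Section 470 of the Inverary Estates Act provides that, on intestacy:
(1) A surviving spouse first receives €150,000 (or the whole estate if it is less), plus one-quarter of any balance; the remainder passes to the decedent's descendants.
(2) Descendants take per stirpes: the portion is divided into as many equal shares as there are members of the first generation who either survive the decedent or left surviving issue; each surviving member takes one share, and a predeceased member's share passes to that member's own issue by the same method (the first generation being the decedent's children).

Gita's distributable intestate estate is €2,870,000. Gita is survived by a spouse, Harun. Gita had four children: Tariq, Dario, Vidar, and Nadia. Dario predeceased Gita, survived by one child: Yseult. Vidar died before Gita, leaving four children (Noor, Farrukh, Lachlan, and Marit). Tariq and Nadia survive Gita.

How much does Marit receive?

Marit receives €127,500.

Harun first takes €150,000, leaving a balance of €2,720,000. Harun then takes one-quarter of the balance (€680,000), for a total of €830,000. The remaining €2,040,000 passes to the descendants.
The descendants' portion (€2,040,000) is divided into 4 shares of €510,000: Tariq and Nadia each take €510,000; Dario's €510,000 share passes to Dario's issue; Vidar's €510,000 share passes to Vidar's issue.
Dario's share (€510,000) passes entirely to Yseult.
Vidar's share (€510,000) is divided into 4 shares of €127,500: Noor, Farrukh, Lachlan, and Marit each take €127,500.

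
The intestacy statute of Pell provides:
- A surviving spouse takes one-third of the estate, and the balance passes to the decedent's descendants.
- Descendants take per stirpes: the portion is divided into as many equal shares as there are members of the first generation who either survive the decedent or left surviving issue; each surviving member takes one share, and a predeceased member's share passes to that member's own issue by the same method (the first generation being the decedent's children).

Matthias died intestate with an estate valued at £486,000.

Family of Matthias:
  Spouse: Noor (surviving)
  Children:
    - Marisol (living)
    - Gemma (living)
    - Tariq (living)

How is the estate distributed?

Noor takes one-third of £486,000 = £162,000. The remaining £324,000 passes to the descendants.
The descendants' portion (£324,000) is divided into 3 shares of £108,000: Marisol, Gemma, and Tariq each take £108,000.

Noor: £162,000; Marisol: £108,000; Gemma: £108,000; Tariq: £108,000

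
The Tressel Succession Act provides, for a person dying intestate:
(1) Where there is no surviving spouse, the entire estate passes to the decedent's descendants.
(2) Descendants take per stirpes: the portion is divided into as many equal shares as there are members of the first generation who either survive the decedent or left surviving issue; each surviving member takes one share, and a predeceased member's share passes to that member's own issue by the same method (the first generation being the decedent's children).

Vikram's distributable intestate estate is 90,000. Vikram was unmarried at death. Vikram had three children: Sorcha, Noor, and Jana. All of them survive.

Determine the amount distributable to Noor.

Noor receives 30,000.

The entire 90,000 passes to the descendants.
That amount (90,000) is divided into 3 shares of 30,000: Sorcha, Noor, and Jana each take 30,000.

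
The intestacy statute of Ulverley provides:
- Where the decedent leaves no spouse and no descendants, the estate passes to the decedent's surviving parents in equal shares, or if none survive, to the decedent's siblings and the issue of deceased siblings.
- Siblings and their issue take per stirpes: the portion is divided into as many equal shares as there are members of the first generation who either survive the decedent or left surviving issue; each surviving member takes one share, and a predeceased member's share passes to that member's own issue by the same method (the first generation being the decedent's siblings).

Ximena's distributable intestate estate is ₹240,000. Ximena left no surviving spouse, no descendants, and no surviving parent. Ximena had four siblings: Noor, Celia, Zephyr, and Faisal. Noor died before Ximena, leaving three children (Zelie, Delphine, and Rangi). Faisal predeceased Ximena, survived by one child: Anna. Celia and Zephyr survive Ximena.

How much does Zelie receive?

Zelie receives ₹20,000.

The entire ₹240,000 passes to the siblings and their issue.
That amount (₹240,000) is divided into 4 shares of ₹60,000: Celia and Zephyr each take ₹60,000; Noor's ₹60,000 share passes to Noor's issue; Faisal's ₹60,000 share passes to Faisal's issue.
Noor's share (₹60,000) is divided into 3 shares of ₹20,000: Zelie, Delphine, and Rangi each take ₹20,000.
Faisal's share (₹60,000) passes entirely to Anna.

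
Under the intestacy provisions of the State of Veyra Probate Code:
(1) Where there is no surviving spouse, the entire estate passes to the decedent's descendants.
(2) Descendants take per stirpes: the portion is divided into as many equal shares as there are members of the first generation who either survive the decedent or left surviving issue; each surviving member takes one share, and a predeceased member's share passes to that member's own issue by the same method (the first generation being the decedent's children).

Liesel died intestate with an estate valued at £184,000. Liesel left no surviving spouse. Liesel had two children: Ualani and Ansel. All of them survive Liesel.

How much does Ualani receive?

Ualani receives £92,000.

The entire £184,000 passes to the descendants.
That amount (£184,000) is divided into 2 shares of £92,000: Ualani and Ansel each take £92,000.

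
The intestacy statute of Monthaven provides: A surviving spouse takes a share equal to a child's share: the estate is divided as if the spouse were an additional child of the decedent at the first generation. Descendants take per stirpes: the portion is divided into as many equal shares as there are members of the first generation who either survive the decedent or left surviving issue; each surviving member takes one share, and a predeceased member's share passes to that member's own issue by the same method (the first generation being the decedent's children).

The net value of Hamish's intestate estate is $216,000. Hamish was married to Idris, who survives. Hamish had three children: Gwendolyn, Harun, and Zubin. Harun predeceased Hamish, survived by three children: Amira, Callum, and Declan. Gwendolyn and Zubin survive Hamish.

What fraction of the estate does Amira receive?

The spouse counts as an additional share at the children's level, so there are 4 primary shares of $54,000. Idris takes one such share ($54,000).
The children's combined portion ($162,000) is divided into 3 shares of $54,000: Gwendolyn and Zubin each take $54,000; Harun's $54,000 share passes to Harun's issue.
Harun's share ($54,000) is divided into 3 shares of $18,000: Amira, Callum, and Declan each take $18,000.

Amira receives 1/12 of the estate.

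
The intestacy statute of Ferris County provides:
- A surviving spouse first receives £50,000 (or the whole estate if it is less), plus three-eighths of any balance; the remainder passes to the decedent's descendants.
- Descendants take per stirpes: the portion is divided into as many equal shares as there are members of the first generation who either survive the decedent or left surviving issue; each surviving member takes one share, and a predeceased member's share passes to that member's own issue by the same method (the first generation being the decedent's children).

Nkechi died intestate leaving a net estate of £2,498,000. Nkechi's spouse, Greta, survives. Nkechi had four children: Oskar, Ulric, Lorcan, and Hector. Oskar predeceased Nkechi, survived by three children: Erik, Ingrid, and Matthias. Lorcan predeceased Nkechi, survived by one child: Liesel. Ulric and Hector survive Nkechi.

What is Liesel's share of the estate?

Liesel receives £382,500.

Greta first takes £50,000, leaving a balance of £2,448,000. Greta then takes three-eighths of the balance (£918,000), for a total of £968,000. The remaining £1,530,000 passes to the descendants.
The descendants' portion (£1,530,000) is divided into 4 shares of £382,500: Ulric and Hector each take £382,500; Oskar's £382,500 share passes to Oskar's issue; Lorcan's £382,500 share passes to Lorcan's issue.
Oskar's share (£382,500) is divided into 3 shares of £127,500: Erik, Ingrid, and Matthias each take £127,500.
Lorcan's share (£382,500) passes entirely to Liesel.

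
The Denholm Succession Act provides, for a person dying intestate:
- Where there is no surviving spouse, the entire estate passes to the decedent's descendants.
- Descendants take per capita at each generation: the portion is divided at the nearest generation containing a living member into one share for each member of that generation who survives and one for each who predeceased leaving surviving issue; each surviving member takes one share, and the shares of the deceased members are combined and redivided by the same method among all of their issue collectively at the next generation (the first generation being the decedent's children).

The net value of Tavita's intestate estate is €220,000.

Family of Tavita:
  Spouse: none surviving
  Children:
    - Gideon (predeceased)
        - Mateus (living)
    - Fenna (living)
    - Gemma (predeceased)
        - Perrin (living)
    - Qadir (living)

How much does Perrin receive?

The entire €220,000 passes to the descendants.
That amount (€220,000) is divided at the children's generation into 4 shares of €55,000. Fenna and Qadir each take €55,000. The 2 shares of the deceased (Gideon and Gemma) are combined into a pool of €110,000.
That pool (€110,000) is divided at the grandchildren's generation equally among Mateus and Perrin: €55,000 each.

Perrin receives €55,000.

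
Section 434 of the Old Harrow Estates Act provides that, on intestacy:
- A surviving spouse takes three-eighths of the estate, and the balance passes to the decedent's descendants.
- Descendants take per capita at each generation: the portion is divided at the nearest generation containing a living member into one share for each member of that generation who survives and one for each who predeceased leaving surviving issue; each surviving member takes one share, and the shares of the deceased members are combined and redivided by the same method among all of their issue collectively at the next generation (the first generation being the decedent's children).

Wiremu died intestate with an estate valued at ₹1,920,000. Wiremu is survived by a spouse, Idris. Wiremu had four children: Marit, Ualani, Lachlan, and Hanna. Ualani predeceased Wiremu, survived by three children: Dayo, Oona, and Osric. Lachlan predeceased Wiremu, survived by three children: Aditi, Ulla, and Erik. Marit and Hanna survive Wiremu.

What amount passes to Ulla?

Idris takes three-eighths of ₹1,920,000 = ₹720,000. The remaining ₹1,200,000 passes to the descendants.
The descendants' portion (₹1,200,000) is divided at the children's generation into 4 shares of ₹300,000. Marit and Hanna each take ₹300,000. The 2 shares of the deceased (Ualani and Lachlan) are combined into a pool of ₹600,000.
That pool (₹600,000) is divided at the grandchildren's generation equally among Dayo, Oona, Osric, Aditi, Ulla, and Erik: ₹100,000 each.

Ulla receives ₹100,000.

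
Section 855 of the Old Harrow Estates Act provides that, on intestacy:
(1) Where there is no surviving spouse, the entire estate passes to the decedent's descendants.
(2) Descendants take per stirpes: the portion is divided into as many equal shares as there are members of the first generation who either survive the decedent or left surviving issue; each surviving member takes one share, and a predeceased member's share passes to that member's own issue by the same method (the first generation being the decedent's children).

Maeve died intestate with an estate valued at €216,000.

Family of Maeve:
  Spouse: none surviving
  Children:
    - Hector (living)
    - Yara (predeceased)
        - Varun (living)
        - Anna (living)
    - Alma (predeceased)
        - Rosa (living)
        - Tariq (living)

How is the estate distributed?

Hector: €72,000; Varun: €36,000; Anna: €36,000; Rosa: €36,000; Tariq: €36,000

The entire €216,000 passes to the descendants.
That amount (€216,000) is divided into 3 shares of €72,000: Hector takes €72,000; Yara's €72,000 share passes to Yara's issue; Alma's €72,000 share passes to Alma's issue.
Yara's share (€72,000) is divided into 2 shares of €36,000: Varun and Anna each take €36,000.
Alma's share (€72,000) is divided into 2 shares of €36,000: Rosa and Tariq each take €36,000.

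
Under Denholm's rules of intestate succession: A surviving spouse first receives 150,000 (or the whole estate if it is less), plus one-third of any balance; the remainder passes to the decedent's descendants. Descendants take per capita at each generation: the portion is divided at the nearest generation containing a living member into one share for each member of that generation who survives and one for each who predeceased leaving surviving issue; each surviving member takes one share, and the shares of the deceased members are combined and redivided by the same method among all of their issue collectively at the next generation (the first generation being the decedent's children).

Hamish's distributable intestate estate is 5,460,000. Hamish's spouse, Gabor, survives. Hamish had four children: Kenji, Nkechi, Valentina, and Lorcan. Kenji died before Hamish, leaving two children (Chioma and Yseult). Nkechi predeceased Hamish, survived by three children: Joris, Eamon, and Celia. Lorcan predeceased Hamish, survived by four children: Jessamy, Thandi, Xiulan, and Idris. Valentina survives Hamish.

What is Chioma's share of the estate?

Gabor first takes 150,000, leaving a balance of 5,310,000. Gabor then takes one-third of the balance (1,770,000), for a total of 1,920,000. The remaining 3,540,000 passes to the descendants.
The descendants' portion (3,540,000) is divided at the children's generation into 4 shares of 885,000. Valentina takes 885,000. The 3 shares of the deceased (Kenji, Nkechi, and Lorcan) are combined into a pool of 2,655,000.
That pool (2,655,000) is divided at the grandchildren's generation equally among Chioma, Yseult, Joris, Eamon, Celia, Jessamy, Thandi, Xiulan, and Idris: 295,000 each.

Chioma receives 295,000.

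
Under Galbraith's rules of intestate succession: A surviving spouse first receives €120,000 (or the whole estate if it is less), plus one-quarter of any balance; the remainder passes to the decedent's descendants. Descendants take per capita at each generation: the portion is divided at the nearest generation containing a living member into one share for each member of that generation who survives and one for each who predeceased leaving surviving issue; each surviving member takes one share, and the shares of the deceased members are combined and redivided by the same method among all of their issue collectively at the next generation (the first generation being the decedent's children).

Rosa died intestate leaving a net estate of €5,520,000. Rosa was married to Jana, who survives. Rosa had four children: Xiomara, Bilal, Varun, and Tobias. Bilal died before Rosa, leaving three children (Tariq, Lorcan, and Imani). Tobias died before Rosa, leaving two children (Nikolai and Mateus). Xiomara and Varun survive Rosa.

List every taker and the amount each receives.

Jana: €1,470,000; Xiomara: €1,012,500; Tariq: €405,000; Lorcan: €405,000; Imani: €405,000; Varun: €1,012,500; Nikolai: €405,000; Mateus: €405,000

Jana first takes €120,000, leaving a balance of €5,400,000. Jana then takes one-quarter of the balance (€1,350,000), for a total of €1,470,000. The remaining €4,050,000 passes to the descendants.
The descendants' portion (€4,050,000) is divided at the children's generation into 4 shares of €1,012,500. Xiomara and Varun each take €1,012,500. The 2 shares of the deceased (Bilal and Tobias) are combined into a pool of €2,025,000.
That pool (€2,025,000) is divided at the grandchildren's generation equally among Tariq, Lorcan, Imani, Nikolai, and Mateus: €405,000 each.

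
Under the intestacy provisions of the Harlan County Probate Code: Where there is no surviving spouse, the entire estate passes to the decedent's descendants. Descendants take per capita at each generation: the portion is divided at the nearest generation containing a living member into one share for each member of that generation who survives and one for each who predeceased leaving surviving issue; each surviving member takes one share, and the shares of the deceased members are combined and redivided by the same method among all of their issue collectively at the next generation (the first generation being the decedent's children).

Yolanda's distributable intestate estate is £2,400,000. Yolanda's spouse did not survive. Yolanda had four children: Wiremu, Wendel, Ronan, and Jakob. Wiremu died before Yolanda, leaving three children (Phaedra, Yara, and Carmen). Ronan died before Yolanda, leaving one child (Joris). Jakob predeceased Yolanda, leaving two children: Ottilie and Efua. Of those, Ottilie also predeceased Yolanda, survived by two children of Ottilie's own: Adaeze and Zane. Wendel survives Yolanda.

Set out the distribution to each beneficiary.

The entire £2,400,000 passes to the descendants.
That amount (£2,400,000) is divided at the children's generation into 4 shares of £600,000. Wendel takes £600,000. The 3 shares of the deceased (Wiremu, Ronan, and Jakob) are combined into a pool of £1,800,000.
That pool (£1,800,000) is divided at the grandchildren's generation into 6 shares of £300,000. Phaedra, Yara, Carmen, Joris, and Efua each take £300,000. The remaining share for the deceased Ottilie (£300,000) is carried to the next generation.
That pool (£300,000) is divided at the great-grandchildren's generation equally among Adaeze and Zane: £150,000 each.

Phaedra: £300,000; Yara: £300,000; Carmen: £300,000; Wendel: £600,000; Joris: £300,000; Adaeze: £150,000; Zane: £150,000; Efua: £300,000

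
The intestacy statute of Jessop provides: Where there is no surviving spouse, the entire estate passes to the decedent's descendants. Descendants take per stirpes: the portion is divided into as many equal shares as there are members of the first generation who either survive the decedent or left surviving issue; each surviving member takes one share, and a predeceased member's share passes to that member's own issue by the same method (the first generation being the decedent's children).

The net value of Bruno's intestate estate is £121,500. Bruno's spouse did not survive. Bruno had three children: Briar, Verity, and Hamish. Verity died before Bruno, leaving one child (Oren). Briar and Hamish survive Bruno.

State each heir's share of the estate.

The entire £121,500 passes to the descendants.
That amount (£121,500) is divided into 3 shares of £40,500: Briar and Hamish each take £40,500; Verity's £40,500 share passes to Verity's issue.
Verity's share (£40,500) passes entirely to Oren.

Briar: £40,500; Oren: £40,500; Hamish: £40,500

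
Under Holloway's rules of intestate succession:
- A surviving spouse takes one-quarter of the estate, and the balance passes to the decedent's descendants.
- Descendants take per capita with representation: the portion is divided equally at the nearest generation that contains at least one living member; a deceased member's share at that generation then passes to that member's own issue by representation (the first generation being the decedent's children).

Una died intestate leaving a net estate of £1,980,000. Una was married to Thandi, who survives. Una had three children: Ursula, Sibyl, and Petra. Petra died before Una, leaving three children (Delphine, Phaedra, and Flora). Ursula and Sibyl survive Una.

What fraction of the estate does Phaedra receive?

Thandi takes one-quarter of £1,980,000 = £495,000. The remaining £1,485,000 passes to the descendants.
The descendants' portion (£1,485,000) is divided into 3 shares of £495,000: Ursula and Sibyl each take £495,000; Petra's £495,000 share passes to Petra's issue.
Petra's share (£495,000) is divided into 3 shares of £165,000: Delphine, Phaedra, and Flora each take £165,000.

Phaedra receives 1/12 of the estate.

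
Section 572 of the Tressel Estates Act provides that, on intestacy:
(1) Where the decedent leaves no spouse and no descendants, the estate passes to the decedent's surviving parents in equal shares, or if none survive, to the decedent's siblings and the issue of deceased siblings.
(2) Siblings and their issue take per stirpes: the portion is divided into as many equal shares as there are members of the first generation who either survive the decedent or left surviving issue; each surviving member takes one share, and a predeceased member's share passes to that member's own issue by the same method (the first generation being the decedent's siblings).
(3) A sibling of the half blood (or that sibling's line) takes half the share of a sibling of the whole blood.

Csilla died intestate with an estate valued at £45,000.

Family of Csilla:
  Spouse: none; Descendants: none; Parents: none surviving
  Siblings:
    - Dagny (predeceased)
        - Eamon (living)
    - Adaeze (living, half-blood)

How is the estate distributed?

The entire £45,000 passes to the siblings and their issue.
Counting each half-blood sibling's line as half a unit, there are 3/2 units in £45,000, so one unit is £30,000. Whole-blood lines (Dagny) take £30,000 each; half-blood lines (Adaeze) take £15,000 each.
Dagny's share (£30,000) passes entirely to Eamon.

Eamon: £30,000; Adaeze: £15,000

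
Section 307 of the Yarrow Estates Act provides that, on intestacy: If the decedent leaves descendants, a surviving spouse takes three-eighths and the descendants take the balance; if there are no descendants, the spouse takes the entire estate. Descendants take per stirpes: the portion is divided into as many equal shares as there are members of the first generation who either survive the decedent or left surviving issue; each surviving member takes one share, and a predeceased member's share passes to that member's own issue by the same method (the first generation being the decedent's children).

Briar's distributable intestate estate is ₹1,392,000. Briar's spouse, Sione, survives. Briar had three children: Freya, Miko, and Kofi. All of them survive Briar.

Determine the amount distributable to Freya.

Freya receives ₹290,000.

Sione takes three-eighths of ₹1,392,000 = ₹522,000. The remaining ₹870,000 passes to the descendants.
The descendants' portion (₹870,000) is divided into 3 shares of ₹290,000: Freya, Miko, and Kofi each take ₹290,000.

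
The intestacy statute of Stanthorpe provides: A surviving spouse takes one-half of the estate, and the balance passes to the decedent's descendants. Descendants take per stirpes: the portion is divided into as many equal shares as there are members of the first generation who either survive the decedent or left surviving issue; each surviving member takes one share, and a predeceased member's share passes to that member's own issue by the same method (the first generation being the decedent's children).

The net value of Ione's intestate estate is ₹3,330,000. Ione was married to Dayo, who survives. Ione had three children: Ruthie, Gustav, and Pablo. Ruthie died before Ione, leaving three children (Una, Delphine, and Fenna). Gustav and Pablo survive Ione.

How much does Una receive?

Dayo takes one-half of ₹3,330,000 = ₹1,665,000. The remaining ₹1,665,000 passes to the descendants.
The descendants' portion (₹1,665,000) is divided into 3 shares of ₹555,000: Gustav and Pablo each take ₹555,000; Ruthie's ₹555,000 share passes to Ruthie's issue.
Ruthie's share (₹555,000) is divided into 3 shares of ₹185,000: Una, Delphine, and Fenna each take ₹185,000.

Una receives ₹185,000.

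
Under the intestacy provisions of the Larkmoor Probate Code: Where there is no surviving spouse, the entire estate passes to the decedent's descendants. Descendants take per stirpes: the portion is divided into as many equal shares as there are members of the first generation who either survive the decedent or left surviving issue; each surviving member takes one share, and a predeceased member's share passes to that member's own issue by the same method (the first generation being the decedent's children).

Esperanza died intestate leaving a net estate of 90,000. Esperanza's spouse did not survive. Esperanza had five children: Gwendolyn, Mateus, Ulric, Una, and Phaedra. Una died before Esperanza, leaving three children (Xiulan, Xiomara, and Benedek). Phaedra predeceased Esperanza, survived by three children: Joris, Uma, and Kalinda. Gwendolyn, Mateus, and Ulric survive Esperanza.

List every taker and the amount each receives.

Gwendolyn: 18,000; Mateus: 18,000; Ulric: 18,000; Xiulan: 6,000; Xiomara: 6,000; Benedek: 6,000; Joris: 6,000; Uma: 6,000; Kalinda: 6,000

The entire 90,000 passes to the descendants.
That amount (90,000) is divided into 5 shares of 18,000: Gwendolyn, Mateus, and Ulric each take 18,000; Una's 18,000 share passes to Una's issue; Phaedra's 18,000 share passes to Phaedra's issue.
Una's share (18,000) is divided into 3 shares of 6,000: Xiulan, Xiomara, and Benedek each take 6,000.
Phaedra's share (18,000) is divided into 3 shares of 6,000: Joris, Uma, and Kalinda each take 6,000.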